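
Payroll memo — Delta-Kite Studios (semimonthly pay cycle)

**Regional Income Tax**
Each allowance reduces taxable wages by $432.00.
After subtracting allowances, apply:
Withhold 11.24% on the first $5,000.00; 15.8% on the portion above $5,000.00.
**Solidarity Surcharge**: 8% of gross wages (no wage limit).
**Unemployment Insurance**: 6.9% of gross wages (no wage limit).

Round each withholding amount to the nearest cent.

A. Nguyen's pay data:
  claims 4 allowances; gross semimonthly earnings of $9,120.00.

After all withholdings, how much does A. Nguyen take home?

Regional Income Tax: taxable = $9,120.00 − 4×$432.00 = $7,392.00
  $562.00 + 15.8% × ($7,392.00 − $5,000.00) = $562.00 + 15.8% × $2,392.00 = $939.94
Solidarity Surcharge: 8% × $9,120.00 = $729.60
Unemployment Insurance: 6.9% × $9,120.00 = $629.28
Total withheld: $939.94 + $729.60 + $629.28 = $2,298.82
Net pay: $9,120.00 − $2,298.82 = $6,821.18

$6,821.18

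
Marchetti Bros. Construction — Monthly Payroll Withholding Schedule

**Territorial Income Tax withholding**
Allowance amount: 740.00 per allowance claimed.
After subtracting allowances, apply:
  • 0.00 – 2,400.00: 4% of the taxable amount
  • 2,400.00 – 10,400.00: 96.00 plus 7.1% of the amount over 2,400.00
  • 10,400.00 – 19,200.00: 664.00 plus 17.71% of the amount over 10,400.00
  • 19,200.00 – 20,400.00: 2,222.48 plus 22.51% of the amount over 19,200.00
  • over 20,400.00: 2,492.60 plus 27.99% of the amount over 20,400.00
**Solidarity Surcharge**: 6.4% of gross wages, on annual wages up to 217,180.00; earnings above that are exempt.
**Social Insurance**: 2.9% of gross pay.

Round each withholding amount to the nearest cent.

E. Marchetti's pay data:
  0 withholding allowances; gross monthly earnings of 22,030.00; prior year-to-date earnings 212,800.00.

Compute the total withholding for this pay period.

3,868.03

Territorial Income Tax: taxable = 22,030.00
  2,492.60 + 27.99% × (22,030.00 − 20,400.00) = 2,492.60 + 27.99% × 1,630.00 = 2,948.84
Solidarity Surcharge: cap 217,180.00 − YTD 212,800.00 = 4,380.00 subject; 6.4% × 4,380.00 = 280.32
Social Insurance: 2.9% × 22,030.00 = 638.87
Total: 2,948.84 + 280.32 + 638.87 = 3,868.03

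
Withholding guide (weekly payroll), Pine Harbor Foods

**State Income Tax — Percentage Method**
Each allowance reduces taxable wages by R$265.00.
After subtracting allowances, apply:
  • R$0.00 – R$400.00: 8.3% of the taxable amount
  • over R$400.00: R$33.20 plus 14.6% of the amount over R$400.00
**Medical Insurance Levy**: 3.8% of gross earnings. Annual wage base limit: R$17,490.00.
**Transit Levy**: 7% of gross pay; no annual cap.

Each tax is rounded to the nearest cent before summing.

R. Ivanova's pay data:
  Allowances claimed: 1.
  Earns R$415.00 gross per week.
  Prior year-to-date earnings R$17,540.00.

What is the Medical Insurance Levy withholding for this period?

Medical Insurance Levy: YTD R$17,540.00 ≥ cap R$17,490.00 → R$0.00

R$0.00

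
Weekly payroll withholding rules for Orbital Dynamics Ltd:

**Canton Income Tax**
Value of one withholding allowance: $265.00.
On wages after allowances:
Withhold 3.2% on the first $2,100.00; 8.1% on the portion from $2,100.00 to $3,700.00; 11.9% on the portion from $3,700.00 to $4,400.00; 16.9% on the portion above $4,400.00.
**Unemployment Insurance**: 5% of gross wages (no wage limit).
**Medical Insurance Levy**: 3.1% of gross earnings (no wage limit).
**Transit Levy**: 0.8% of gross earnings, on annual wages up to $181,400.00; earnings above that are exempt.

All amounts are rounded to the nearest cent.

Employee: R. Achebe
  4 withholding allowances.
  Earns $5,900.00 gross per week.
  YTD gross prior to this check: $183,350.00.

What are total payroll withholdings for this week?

Canton Income Tax: taxable = $5,900.00 − 4×$265.00 = $4,840.00
  $280.10 + 16.9% × ($4,840.00 − $4,400.00) = $280.10 + 16.9% × $440.00 = $354.46
Unemployment Insurance: 5% × $5,900.00 = $295.00
Medical Insurance Levy: 3.1% × $5,900.00 = $182.90
Transit Levy: YTD $183,350.00 ≥ cap $181,400.00 → $0.00
Total: $354.46 + $295.00 + $182.90 + $0.00 = $832.36

$832.36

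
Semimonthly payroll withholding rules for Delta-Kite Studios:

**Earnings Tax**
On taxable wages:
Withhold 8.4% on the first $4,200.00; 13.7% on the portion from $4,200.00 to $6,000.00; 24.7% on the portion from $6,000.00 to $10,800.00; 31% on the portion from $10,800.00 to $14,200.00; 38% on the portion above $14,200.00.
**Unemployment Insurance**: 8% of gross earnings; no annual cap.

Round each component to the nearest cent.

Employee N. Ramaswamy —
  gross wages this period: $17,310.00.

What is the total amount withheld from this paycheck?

Earnings Tax: taxable = $17,310.00
  $2,839.00 + 38% × ($17,310.00 − $14,200.00) = $2,839.00 + 38% × $3,110.00 = $4,020.80
Unemployment Insurance: 8% × $17,310.00 = $1,384.80
Total: $4,020.80 + $1,384.80 = $5,405.60

$5,405.60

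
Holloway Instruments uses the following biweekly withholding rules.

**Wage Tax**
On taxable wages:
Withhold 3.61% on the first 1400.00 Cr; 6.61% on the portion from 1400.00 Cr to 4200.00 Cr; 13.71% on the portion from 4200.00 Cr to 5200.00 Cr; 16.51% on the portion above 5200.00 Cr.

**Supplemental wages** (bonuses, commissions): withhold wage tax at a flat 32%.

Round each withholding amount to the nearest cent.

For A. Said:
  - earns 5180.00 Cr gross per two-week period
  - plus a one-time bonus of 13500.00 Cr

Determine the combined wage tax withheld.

Wage Tax: taxable = 5180.00 Cr
  235.62 Cr + 13.71% × (5180.00 Cr − 4200.00 Cr) = 235.62 Cr + 13.71% × 980.00 Cr = 369.98 Cr
Supplemental (32% flat on bonus): 32% × 13500.00 Cr = 4320.00 Cr
Total wage tax: 369.98 Cr + 4320.00 Cr = 4689.98 Cr

4689.98 Cr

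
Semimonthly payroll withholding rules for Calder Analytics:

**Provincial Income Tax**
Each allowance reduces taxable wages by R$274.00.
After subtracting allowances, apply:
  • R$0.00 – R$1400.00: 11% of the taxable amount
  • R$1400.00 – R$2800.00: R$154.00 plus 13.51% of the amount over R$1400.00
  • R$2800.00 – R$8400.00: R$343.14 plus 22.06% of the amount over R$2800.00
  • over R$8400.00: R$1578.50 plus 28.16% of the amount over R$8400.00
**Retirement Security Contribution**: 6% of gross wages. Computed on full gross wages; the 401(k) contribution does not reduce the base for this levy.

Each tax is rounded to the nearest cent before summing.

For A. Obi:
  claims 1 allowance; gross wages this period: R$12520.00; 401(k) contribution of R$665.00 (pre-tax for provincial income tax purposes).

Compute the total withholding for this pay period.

R$3225.47

Provincial Income Tax: taxable = R$12520.00 − R$665.00 − 1×R$274.00 = R$11581.00
  R$1578.50 + 28.16% × (R$11581.00 − R$8400.00) = R$1578.50 + 28.16% × R$3181.00 = R$2474.27
Retirement Security Contribution: 6% × R$12520.00 = R$751.20
Total: R$2474.27 + R$751.20 = R$3225.47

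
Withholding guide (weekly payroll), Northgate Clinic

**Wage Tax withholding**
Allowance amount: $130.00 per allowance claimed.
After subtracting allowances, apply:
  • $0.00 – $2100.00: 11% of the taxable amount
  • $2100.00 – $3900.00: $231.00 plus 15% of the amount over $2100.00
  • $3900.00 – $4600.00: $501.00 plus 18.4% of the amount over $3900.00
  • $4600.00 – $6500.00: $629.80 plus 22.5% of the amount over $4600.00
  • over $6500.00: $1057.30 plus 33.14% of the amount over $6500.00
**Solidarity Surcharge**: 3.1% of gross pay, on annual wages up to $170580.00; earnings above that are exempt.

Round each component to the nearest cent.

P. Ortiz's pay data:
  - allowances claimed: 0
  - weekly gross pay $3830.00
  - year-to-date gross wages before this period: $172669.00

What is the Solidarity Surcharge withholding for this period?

Solidarity Surcharge: YTD $172669.00 ≥ cap $170580.00 → $0.00

$0.00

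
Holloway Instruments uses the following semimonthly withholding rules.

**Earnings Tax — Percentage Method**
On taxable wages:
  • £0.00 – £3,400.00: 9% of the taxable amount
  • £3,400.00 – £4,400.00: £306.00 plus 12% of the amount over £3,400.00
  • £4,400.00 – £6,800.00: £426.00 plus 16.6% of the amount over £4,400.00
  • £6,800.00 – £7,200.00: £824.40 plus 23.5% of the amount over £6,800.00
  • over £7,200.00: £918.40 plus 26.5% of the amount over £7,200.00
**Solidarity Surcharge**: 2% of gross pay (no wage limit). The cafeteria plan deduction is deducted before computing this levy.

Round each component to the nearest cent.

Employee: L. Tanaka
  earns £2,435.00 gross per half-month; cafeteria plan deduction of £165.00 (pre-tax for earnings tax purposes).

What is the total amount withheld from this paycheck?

Earnings Tax: taxable = £2,435.00 − £165.00 = £2,270.00
  9% × £2,270.00 = £204.30
Solidarity Surcharge: 2% × £2,270.00 = £45.40
Total: £204.30 + £45.40 = £249.70

£249.70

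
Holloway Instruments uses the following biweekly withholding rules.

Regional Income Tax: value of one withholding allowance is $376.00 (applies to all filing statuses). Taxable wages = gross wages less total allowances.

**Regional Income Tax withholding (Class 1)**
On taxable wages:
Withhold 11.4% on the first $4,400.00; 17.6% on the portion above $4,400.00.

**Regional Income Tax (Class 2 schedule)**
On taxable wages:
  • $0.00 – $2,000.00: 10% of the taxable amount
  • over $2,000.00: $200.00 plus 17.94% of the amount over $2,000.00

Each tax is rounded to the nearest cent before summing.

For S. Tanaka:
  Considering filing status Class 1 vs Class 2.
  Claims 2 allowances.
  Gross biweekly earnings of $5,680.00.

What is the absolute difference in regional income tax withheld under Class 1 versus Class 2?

Regional Income Tax (Class 1): taxable = $5,680.00 − 2×$376.00 = $4,928.00
  $501.60 + 17.6% × ($4,928.00 − $4,400.00) = $501.60 + 17.6% × $528.00 = $594.53
Regional Income Tax (Class 2): taxable = $5,680.00 − 2×$376.00 = $4,928.00
  $200.00 + 17.94% × ($4,928.00 − $2,000.00) = $200.00 + 17.94% × $2,928.00 = $725.28
Difference: |$594.53 − $725.28| = $130.75 (higher under Class 2)

$130.75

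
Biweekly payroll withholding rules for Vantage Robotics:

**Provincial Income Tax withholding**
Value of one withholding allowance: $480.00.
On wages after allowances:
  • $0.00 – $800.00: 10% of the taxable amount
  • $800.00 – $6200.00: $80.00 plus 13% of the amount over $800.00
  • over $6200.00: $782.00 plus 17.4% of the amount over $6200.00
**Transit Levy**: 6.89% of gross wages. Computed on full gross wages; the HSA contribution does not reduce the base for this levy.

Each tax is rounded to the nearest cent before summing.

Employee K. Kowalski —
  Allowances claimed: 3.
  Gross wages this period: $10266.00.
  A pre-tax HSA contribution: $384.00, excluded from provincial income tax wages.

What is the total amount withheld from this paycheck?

Provincial Income Tax: taxable = $10266.00 − $384.00 − 3×$480.00 = $8442.00
  $782.00 + 17.4% × ($8442.00 − $6200.00) = $782.00 + 17.4% × $2242.00 = $1172.11
Transit Levy: 6.89% × $10266.00 = $707.33
Total: $1172.11 + $707.33 = $1879.44

$1879.44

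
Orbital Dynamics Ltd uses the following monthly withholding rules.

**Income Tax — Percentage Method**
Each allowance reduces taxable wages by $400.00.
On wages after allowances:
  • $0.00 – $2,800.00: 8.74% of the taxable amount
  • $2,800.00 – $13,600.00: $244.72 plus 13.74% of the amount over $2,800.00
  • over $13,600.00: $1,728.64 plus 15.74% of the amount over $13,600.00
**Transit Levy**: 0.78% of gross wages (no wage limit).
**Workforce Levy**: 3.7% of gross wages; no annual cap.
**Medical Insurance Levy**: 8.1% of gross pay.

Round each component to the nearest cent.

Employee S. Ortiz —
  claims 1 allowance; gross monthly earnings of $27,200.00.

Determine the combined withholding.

$7,228.08

Income Tax: taxable = $27,200.00 − 1×$400.00 = $26,800.00
  $1,728.64 + 15.74% × ($26,800.00 − $13,600.00) = $1,728.64 + 15.74% × $13,200.00 = $3,806.32
Transit Levy: 0.78% × $27,200.00 = $212.16
Workforce Levy: 3.7% × $27,200.00 = $1,006.40
Medical Insurance Levy: 8.1% × $27,200.00 = $2,203.20
Total: $3,806.32 + $212.16 + $1,006.40 + $2,203.20 = $7,228.08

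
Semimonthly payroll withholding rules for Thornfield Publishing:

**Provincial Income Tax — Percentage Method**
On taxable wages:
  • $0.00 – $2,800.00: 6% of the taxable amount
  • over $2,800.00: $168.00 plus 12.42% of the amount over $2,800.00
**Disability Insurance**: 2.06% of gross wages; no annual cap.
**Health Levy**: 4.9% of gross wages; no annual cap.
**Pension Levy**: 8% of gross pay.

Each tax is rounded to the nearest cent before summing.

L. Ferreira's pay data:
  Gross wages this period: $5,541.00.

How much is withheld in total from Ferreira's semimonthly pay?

Provincial Income Tax: taxable = $5,541.00
  $168.00 + 12.42% × ($5,541.00 − $2,800.00) = $168.00 + 12.42% × $2,741.00 = $508.43
Disability Insurance: 2.06% × $5,541.00 = $114.14
Health Levy: 4.9% × $5,541.00 = $271.51
Pension Levy: 8% × $5,541.00 = $443.28
Total: $508.43 + $114.14 + $271.51 + $443.28 = $1,337.36

$1,337.36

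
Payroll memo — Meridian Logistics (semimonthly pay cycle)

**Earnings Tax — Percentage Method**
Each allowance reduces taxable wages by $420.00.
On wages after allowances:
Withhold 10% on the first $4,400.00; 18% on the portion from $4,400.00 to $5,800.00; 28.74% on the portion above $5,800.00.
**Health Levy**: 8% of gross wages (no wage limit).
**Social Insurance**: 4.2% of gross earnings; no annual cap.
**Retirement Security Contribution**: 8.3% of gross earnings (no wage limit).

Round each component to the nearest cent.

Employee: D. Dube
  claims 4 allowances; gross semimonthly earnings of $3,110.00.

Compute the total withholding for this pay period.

Earnings Tax: taxable = $3,110.00 − 4×$420.00 = $1,430.00
  10% × $1,430.00 = $143.00
Health Levy: 8% × $3,110.00 = $248.80
Social Insurance: 4.2% × $3,110.00 = $130.62
Retirement Security Contribution: 8.3% × $3,110.00 = $258.13
Total: $143.00 + $248.80 + $130.62 + $258.13 = $780.55

$780.55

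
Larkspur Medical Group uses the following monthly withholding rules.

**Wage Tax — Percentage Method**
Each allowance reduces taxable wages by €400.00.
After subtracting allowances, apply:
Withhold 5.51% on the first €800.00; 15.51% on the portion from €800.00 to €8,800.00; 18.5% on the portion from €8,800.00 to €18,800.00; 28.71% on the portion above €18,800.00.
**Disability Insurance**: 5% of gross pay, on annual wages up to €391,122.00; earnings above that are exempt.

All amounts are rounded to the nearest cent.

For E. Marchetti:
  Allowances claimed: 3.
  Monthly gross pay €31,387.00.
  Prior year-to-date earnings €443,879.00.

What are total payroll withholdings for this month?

Wage Tax: taxable = €31,387.00 − 3×€400.00 = €30,187.00
  €3,134.88 + 28.71% × (€30,187.00 − €18,800.00) = €3,134.88 + 28.71% × €11,387.00 = €6,404.09
Disability Insurance: YTD €443,879.00 ≥ cap €391,122.00 → €0.00
Total: €6,404.09 + €0.00 = €6,404.09

€6,404.09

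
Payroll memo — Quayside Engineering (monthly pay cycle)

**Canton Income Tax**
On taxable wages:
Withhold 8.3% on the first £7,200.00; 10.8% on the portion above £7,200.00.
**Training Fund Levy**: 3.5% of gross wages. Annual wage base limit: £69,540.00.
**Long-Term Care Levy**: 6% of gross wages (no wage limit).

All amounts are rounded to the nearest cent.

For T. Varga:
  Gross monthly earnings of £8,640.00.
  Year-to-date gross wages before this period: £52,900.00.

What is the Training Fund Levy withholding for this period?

Training Fund Levy: 3.5% × £8,640.00 = £302.40

£302.40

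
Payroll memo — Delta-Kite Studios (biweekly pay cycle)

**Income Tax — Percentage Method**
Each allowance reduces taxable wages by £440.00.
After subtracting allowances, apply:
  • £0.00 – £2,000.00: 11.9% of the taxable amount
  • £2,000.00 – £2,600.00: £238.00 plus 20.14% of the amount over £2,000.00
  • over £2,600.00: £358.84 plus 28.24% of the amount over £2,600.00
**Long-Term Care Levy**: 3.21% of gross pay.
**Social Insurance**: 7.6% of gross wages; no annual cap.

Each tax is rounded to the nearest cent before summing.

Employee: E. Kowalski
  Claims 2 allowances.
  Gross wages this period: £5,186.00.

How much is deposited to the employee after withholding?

£3,784.78

Income Tax: taxable = £5,186.00 − 2×£440.00 = £4,306.00
  £358.84 + 28.24% × (£4,306.00 − £2,600.00) = £358.84 + 28.24% × £1,706.00 = £840.61
Long-Term Care Levy: 3.21% × £5,186.00 = £166.47
Social Insurance: 7.6% × £5,186.00 = £394.14
Total withheld: £840.61 + £166.47 + £394.14 = £1,401.22
Net pay: £5,186.00 − £1,401.22 = £3,784.78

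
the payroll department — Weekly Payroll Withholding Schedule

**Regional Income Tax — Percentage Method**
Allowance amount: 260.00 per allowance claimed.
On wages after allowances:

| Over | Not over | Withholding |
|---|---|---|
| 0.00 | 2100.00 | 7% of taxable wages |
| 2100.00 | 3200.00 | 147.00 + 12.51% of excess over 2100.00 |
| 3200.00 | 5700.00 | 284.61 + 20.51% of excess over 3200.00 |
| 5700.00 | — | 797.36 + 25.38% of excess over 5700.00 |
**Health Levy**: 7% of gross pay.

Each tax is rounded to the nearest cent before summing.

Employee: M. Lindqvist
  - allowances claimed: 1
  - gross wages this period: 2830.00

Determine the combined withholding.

Regional Income Tax: taxable = 2830.00 − 1×260.00 = 2570.00
  147.00 + 12.51% × (2570.00 − 2100.00) = 147.00 + 12.51% × 470.00 = 205.80
Health Levy: 7% × 2830.00 = 198.10
Total: 205.80 + 198.10 = 403.90

403.90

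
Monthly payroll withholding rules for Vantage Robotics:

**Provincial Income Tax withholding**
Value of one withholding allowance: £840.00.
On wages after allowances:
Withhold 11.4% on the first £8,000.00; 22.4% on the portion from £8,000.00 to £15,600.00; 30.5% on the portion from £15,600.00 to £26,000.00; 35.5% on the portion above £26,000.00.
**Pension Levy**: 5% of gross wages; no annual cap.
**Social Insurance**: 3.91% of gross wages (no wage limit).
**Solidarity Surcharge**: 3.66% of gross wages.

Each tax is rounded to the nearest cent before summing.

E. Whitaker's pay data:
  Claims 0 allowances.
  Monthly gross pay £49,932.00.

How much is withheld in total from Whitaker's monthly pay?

Provincial Income Tax: taxable = £49,932.00
  £5,786.40 + 35.5% × (£49,932.00 − £26,000.00) = £5,786.40 + 35.5% × £23,932.00 = £14,282.26
Pension Levy: 5% × £49,932.00 = £2,496.60
Social Insurance: 3.91% × £49,932.00 = £1,952.34
Solidarity Surcharge: 3.66% × £49,932.00 = £1,827.51
Total: £14,282.26 + £2,496.60 + £1,952.34 + £1,827.51 = £20,558.71

£20,558.71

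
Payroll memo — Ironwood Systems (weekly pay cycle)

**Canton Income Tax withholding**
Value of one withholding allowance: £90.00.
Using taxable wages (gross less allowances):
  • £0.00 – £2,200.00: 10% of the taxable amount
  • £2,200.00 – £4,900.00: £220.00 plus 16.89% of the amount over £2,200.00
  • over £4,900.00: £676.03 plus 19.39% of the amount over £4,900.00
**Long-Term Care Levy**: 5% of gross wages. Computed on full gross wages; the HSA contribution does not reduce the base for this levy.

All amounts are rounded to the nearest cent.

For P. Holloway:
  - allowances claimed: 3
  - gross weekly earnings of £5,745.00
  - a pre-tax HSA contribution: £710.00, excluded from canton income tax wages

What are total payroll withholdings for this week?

£940.48

Canton Income Tax: taxable = £5,745.00 − £710.00 − 3×£90.00 = £4,765.00
  £220.00 + 16.89% × (£4,765.00 − £2,200.00) = £220.00 + 16.89% × £2,565.00 = £653.23
Long-Term Care Levy: 5% × £5,745.00 = £287.25
Total: £653.23 + £287.25 = £940.48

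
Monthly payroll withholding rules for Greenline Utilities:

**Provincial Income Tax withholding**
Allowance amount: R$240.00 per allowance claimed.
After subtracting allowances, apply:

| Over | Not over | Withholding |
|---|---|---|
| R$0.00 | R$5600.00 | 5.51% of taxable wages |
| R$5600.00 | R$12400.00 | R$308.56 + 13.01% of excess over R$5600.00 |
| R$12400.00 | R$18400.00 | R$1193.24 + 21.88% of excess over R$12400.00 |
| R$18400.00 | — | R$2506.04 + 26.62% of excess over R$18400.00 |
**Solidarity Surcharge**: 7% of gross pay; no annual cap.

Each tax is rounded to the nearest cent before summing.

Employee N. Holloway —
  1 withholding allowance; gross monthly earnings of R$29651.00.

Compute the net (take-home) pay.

R$22138.26

Provincial Income Tax: taxable = R$29651.00 − 1×R$240.00 = R$29411.00
  R$2506.04 + 26.62% × (R$29411.00 − R$18400.00) = R$2506.04 + 26.62% × R$11011.00 = R$5437.17
Solidarity Surcharge: 7% × R$29651.00 = R$2075.57
Total withheld: R$5437.17 + R$2075.57 = R$7512.74
Net pay: R$29651.00 − R$7512.74 = R$22138.26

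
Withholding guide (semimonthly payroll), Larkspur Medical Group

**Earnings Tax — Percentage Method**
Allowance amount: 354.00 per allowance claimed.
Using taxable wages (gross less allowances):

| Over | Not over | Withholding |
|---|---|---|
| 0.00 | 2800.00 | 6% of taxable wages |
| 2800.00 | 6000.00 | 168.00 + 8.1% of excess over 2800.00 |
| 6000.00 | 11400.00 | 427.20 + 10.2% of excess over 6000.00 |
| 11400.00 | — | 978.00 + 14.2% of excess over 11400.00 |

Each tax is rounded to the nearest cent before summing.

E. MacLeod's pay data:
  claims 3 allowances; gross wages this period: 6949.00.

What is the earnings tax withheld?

418.05

Earnings Tax: taxable = 6949.00 − 3×354.00 = 5887.00
  168.00 + 8.1% × (5887.00 − 2800.00) = 168.00 + 8.1% × 3087.00 = 418.05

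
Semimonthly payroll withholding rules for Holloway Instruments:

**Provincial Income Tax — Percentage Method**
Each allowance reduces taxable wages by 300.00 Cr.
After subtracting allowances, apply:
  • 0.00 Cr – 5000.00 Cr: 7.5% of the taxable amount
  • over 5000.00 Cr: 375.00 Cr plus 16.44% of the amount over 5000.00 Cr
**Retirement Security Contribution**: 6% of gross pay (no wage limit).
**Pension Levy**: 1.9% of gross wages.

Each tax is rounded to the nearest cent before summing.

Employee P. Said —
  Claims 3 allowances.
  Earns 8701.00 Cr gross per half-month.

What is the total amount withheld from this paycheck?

Provincial Income Tax: taxable = 8701.00 Cr − 3×300.00 Cr = 7801.00 Cr
  375.00 Cr + 16.44% × (7801.00 Cr − 5000.00 Cr) = 375.00 Cr + 16.44% × 2801.00 Cr = 835.48 Cr
Retirement Security Contribution: 6% × 8701.00 Cr = 522.06 Cr
Pension Levy: 1.9% × 8701.00 Cr = 165.32 Cr
Total: 835.48 Cr + 522.06 Cr + 165.32 Cr = 1522.86 Cr

1522.86 Cr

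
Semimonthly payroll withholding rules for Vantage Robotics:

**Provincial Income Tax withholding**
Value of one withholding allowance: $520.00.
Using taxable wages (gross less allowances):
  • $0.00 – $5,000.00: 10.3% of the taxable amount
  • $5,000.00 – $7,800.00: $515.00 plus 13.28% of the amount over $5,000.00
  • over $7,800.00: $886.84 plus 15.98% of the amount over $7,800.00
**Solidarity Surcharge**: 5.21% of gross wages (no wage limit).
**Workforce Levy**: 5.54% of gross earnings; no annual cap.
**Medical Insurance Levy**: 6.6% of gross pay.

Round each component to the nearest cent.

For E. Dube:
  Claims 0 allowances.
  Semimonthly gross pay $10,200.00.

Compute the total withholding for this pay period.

$3,040.06

Provincial Income Tax: taxable = $10,200.00
  $886.84 + 15.98% × ($10,200.00 − $7,800.00) = $886.84 + 15.98% × $2,400.00 = $1,270.36
Solidarity Surcharge: 5.21% × $10,200.00 = $531.42
Workforce Levy: 5.54% × $10,200.00 = $565.08
Medical Insurance Levy: 6.6% × $10,200.00 = $673.20
Total: $1,270.36 + $531.42 + $565.08 + $673.20 = $3,040.06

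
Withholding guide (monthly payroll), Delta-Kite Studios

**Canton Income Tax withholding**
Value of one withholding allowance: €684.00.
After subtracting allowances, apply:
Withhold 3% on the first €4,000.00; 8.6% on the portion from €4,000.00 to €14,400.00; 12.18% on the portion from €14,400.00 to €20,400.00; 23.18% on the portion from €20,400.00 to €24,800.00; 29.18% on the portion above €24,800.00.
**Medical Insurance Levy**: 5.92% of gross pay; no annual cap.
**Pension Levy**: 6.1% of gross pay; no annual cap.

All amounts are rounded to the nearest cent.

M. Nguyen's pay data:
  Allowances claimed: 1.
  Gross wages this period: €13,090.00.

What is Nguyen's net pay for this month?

€10,673.66

Canton Income Tax: taxable = €13,090.00 − 1×€684.00 = €12,406.00
  €120.00 + 8.6% × (€12,406.00 − €4,000.00) = €120.00 + 8.6% × €8,406.00 = €842.92
Medical Insurance Levy: 5.92% × €13,090.00 = €774.93
Pension Levy: 6.1% × €13,090.00 = €798.49
Total withheld: €842.92 + €774.93 + €798.49 = €2,416.34
Net pay: €13,090.00 − €2,416.34 = €10,673.66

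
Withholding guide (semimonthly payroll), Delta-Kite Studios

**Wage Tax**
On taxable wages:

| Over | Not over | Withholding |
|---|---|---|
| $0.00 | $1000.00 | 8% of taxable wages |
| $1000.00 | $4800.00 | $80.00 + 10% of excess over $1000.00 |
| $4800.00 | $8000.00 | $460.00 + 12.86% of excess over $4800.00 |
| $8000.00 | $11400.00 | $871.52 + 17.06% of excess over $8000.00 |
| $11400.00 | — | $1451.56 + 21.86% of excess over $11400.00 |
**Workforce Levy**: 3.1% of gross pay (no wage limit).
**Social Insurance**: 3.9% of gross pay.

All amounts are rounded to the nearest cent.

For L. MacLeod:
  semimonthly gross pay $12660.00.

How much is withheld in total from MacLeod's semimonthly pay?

Wage Tax: taxable = $12660.00
  $1451.56 + 21.86% × ($12660.00 − $11400.00) = $1451.56 + 21.86% × $1260.00 = $1727.00
Workforce Levy: 3.1% × $12660.00 = $392.46
Social Insurance: 3.9% × $12660.00 = $493.74
Total: $1727.00 + $392.46 + $493.74 = $2613.20

$2613.20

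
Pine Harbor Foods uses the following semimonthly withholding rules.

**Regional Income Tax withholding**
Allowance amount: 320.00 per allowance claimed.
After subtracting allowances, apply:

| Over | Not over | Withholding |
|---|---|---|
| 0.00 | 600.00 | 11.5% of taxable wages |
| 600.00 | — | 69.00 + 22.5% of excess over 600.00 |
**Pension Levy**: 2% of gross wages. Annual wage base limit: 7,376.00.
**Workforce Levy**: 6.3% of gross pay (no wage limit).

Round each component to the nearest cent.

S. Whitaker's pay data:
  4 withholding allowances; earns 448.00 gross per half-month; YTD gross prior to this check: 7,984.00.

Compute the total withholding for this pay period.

Regional Income Tax: taxable = 448.00 − 4×320.00 = -832.00
  Taxable ≤ 0 → 0.00
Pension Levy: YTD 7,984.00 ≥ cap 7,376.00 → 0.00
Workforce Levy: 6.3% × 448.00 = 28.22
Total: 0.00 + 0.00 + 28.22 = 28.22

28.22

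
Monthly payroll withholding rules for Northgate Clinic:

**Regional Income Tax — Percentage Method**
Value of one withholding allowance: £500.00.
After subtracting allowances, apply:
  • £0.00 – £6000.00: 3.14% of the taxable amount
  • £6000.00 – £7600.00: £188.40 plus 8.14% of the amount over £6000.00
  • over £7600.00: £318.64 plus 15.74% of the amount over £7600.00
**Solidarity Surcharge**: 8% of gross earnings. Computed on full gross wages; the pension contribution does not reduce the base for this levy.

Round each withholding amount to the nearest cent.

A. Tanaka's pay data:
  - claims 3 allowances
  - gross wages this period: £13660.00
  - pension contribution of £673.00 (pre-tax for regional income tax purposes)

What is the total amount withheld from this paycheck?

Regional Income Tax: taxable = £13660.00 − £673.00 − 3×£500.00 = £11487.00
  £318.64 + 15.74% × (£11487.00 − £7600.00) = £318.64 + 15.74% × £3887.00 = £930.45
Solidarity Surcharge: 8% × £13660.00 = £1092.80
Total: £930.45 + £1092.80 = £2023.25

£2023.25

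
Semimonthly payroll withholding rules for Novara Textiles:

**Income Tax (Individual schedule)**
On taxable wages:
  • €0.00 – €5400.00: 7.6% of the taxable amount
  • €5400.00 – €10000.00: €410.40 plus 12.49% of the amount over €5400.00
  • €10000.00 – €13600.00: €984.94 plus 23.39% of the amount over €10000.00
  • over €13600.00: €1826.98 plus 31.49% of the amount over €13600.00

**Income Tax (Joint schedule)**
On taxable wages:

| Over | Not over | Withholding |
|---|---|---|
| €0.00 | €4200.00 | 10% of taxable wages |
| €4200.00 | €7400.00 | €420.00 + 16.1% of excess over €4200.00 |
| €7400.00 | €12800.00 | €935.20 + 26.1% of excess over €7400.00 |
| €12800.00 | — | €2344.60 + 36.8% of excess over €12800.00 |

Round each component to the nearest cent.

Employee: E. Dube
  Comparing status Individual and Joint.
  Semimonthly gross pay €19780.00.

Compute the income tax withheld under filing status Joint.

Income Tax (Joint): taxable = €19780.00
  €2344.60 + 36.8% × (€19780.00 − €12800.00) = €2344.60 + 36.8% × €6980.00 = €4913.24

€4913.24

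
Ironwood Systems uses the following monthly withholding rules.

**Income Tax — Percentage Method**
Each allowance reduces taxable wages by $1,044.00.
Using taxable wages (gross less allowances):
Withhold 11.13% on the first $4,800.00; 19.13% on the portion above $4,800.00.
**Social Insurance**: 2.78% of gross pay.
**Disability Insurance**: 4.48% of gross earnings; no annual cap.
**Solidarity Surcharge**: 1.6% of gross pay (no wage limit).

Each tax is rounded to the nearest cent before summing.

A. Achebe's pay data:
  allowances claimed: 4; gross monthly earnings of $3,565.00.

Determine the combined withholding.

$315.86

Income Tax: taxable = $3,565.00 − 4×$1,044.00 = $-611.00
  Taxable ≤ 0 → $0.00
Social Insurance: 2.78% × $3,565.00 = $99.11
Disability Insurance: 4.48% × $3,565.00 = $159.71
Solidarity Surcharge: 1.6% × $3,565.00 = $57.04
Total: $0.00 + $99.11 + $159.71 + $57.04 = $315.86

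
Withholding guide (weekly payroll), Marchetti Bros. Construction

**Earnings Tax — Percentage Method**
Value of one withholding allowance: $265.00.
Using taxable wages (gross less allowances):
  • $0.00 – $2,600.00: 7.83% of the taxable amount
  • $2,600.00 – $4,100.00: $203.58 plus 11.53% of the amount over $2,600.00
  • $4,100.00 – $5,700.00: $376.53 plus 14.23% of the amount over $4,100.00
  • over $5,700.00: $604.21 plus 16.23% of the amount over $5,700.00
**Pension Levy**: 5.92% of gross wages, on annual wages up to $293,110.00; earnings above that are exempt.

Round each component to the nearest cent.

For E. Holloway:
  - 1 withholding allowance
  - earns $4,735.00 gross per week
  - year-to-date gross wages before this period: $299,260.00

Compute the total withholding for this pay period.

Earnings Tax: taxable = $4,735.00 − 1×$265.00 = $4,470.00
  $376.53 + 14.23% × ($4,470.00 − $4,100.00) = $376.53 + 14.23% × $370.00 = $429.18
Pension Levy: YTD $299,260.00 ≥ cap $293,110.00 → $0.00
Total: $429.18 + $0.00 = $429.18

$429.18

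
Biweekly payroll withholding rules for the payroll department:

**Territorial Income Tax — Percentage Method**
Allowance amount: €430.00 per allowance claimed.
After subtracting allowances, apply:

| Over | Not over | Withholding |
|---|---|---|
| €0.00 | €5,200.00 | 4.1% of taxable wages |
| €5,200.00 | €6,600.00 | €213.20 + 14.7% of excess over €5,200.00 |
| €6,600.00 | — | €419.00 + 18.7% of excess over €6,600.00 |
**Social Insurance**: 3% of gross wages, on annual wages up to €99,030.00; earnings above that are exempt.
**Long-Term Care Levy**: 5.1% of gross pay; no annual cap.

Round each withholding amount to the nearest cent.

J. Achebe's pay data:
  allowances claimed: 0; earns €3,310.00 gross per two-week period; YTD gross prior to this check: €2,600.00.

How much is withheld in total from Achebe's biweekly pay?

Territorial Income Tax: taxable = €3,310.00
  4.1% × €3,310.00 = €135.71
Social Insurance: 3% × €3,310.00 = €99.30
Long-Term Care Levy: 5.1% × €3,310.00 = €168.81
Total: €135.71 + €99.30 + €168.81 = €403.82

€403.82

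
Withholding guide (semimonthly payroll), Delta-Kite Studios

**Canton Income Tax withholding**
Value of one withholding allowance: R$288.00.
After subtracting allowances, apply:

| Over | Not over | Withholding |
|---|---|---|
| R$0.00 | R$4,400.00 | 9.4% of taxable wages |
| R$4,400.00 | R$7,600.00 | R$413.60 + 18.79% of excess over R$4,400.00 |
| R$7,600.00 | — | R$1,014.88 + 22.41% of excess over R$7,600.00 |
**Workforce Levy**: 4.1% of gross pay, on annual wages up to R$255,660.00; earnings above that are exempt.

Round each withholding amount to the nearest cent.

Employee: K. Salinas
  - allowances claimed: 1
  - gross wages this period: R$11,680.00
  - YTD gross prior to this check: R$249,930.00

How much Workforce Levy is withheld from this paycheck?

R$234.93

Workforce Levy: cap R$255,660.00 − YTD R$249,930.00 = R$5,730.00 subject; 4.1% × R$5,730.00 = R$234.93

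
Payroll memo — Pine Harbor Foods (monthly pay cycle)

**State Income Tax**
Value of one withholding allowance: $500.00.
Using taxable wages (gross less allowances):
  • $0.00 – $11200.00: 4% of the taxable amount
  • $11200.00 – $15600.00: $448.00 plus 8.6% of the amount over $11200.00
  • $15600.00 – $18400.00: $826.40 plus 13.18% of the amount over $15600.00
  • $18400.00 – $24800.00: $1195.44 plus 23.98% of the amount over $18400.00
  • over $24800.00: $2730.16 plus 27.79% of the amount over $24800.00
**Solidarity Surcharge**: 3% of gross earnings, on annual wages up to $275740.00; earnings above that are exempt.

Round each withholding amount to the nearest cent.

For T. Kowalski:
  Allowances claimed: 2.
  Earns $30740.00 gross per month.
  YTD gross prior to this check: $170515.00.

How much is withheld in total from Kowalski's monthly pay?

$5025.19

State Income Tax: taxable = $30740.00 − 2×$500.00 = $29740.00
  $2730.16 + 27.79% × ($29740.00 − $24800.00) = $2730.16 + 27.79% × $4940.00 = $4102.99
Solidarity Surcharge: 3% × $30740.00 = $922.20
Total: $4102.99 + $922.20 = $5025.19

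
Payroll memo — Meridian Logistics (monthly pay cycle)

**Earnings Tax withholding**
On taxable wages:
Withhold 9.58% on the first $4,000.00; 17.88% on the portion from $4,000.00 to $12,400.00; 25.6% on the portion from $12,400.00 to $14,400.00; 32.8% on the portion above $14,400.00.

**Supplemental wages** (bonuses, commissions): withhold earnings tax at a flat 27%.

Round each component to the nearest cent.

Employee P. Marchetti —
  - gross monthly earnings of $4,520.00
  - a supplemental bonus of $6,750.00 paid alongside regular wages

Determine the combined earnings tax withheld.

$2,298.68

Earnings Tax: taxable = $4,520.00
  $383.20 + 17.88% × ($4,520.00 − $4,000.00) = $383.20 + 17.88% × $520.00 = $476.18
Supplemental (27% flat on bonus): 27% × $6,750.00 = $1,822.50
Total earnings tax: $476.18 + $1,822.50 = $2,298.68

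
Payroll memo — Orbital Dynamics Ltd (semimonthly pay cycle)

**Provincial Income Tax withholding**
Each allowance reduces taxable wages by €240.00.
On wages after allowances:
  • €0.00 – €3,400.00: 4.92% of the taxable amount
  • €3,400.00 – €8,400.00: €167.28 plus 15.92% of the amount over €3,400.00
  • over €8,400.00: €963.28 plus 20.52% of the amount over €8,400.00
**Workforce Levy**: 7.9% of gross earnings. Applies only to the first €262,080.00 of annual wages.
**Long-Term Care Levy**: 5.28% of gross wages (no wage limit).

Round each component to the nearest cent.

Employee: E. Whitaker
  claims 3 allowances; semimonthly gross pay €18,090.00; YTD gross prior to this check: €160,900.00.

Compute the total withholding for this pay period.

Provincial Income Tax: taxable = €18,090.00 − 3×€240.00 = €17,370.00
  €963.28 + 20.52% × (€17,370.00 − €8,400.00) = €963.28 + 20.52% × €8,970.00 = €2,803.92
Workforce Levy: 7.9% × €18,090.00 = €1,429.11
Long-Term Care Levy: 5.28% × €18,090.00 = €955.15
Total: €2,803.92 + €1,429.11 + €955.15 = €5,188.18

€5,188.18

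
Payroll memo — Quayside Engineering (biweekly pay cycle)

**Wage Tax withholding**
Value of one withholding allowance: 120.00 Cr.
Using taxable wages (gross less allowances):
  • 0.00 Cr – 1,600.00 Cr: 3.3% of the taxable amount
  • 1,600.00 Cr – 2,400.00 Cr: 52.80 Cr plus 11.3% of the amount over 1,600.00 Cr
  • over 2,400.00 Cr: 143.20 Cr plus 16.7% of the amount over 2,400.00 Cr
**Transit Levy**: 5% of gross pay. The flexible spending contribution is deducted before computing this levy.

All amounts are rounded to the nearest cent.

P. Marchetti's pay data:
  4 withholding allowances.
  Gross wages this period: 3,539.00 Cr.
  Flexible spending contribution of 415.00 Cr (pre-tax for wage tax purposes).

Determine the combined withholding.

Wage Tax: taxable = 3,539.00 Cr − 415.00 Cr − 4×120.00 Cr = 2,644.00 Cr
  143.20 Cr + 16.7% × (2,644.00 Cr − 2,400.00 Cr) = 143.20 Cr + 16.7% × 244.00 Cr = 183.95 Cr
Transit Levy: 5% × 3,124.00 Cr = 156.20 Cr
Total: 183.95 Cr + 156.20 Cr = 340.15 Cr

340.15 Cr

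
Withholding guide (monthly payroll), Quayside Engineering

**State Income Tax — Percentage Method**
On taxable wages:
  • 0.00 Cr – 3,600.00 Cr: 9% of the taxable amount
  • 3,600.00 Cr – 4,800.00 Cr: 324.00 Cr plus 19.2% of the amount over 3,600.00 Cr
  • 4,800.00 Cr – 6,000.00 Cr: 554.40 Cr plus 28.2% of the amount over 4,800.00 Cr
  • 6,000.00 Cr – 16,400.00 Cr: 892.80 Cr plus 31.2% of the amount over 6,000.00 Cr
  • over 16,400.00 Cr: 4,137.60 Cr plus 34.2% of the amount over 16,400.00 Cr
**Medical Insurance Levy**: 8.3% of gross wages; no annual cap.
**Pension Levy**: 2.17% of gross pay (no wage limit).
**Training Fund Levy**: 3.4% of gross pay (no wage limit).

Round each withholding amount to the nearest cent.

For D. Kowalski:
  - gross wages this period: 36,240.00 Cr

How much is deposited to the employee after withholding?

State Income Tax: taxable = 36,240.00 Cr
  4,137.60 Cr + 34.2% × (36,240.00 Cr − 16,400.00 Cr) = 4,137.60 Cr + 34.2% × 19,840.00 Cr = 10,922.88 Cr
Medical Insurance Levy: 8.3% × 36,240.00 Cr = 3,007.92 Cr
Pension Levy: 2.17% × 36,240.00 Cr = 786.41 Cr
Training Fund Levy: 3.4% × 36,240.00 Cr = 1,232.16 Cr
Total withheld: 10,922.88 Cr + 3,007.92 Cr + 786.41 Cr + 1,232.16 Cr = 15,949.37 Cr
Net pay: 36,240.00 Cr − 15,949.37 Cr = 20,290.63 Cr

20,290.63 Cr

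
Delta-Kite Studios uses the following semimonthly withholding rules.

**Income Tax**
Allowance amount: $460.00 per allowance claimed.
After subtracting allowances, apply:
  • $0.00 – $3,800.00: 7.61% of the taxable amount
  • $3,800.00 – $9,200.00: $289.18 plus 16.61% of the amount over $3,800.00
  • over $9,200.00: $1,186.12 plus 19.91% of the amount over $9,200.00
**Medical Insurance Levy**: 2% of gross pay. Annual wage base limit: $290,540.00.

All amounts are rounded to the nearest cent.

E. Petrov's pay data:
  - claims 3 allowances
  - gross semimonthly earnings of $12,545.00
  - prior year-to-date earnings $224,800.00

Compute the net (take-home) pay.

Income Tax: taxable = $12,545.00 − 3×$460.00 = $11,165.00
  $1,186.12 + 19.91% × ($11,165.00 − $9,200.00) = $1,186.12 + 19.91% × $1,965.00 = $1,577.35
Medical Insurance Levy: 2% × $12,545.00 = $250.90
Total withheld: $1,577.35 + $250.90 = $1,828.25
Net pay: $12,545.00 − $1,828.25 = $10,716.75

$10,716.75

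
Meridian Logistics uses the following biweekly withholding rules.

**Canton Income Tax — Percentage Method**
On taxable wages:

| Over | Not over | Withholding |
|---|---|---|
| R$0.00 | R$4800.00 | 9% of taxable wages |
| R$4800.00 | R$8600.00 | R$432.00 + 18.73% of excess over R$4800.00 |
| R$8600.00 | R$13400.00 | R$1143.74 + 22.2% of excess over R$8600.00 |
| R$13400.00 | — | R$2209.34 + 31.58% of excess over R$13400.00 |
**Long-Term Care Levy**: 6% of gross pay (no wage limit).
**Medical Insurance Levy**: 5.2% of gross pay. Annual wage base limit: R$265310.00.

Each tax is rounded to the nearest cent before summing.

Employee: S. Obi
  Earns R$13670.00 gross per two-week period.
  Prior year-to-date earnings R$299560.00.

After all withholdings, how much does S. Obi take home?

R$10555.19

Canton Income Tax: taxable = R$13670.00
  R$2209.34 + 31.58% × (R$13670.00 − R$13400.00) = R$2209.34 + 31.58% × R$270.00 = R$2294.61
Long-Term Care Levy: 6% × R$13670.00 = R$820.20
Medical Insurance Levy: YTD R$299560.00 ≥ cap R$265310.00 → R$0.00
Total withheld: R$2294.61 + R$820.20 + R$0.00 = R$3114.81
Net pay: R$13670.00 − R$3114.81 = R$10555.19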